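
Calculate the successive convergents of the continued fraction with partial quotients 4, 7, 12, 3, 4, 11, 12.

Using the convergent recurrence p_i = a_i*p_{i-1} + p_{i-2}, q_i = a_i*q_{i-1} + q_{i-2} with p_{-2}=0, p_{-1}=1, q_{-2}=1, q_{-1}=0:
  i=0: a_0=4, p_0 = 4*1 + 0 = 4, q_0 = 4*0 + 1 = 1.
  i=1: a_1=7, p_1 = 7*4 + 1 = 29, q_1 = 7*1 + 0 = 7.
  i=2: a_2=12, p_2 = 12*29 + 4 = 352, q_2 = 12*7 + 1 = 85.
  i=3: a_3=3, p_3 = 3*352 + 29 = 1085, q_3 = 3*85 + 7 = 262.
  i=4: a_4=4, p_4 = 4*1085 + 352 = 4692, q_4 = 4*262 + 85 = 1133.
  i=5: a_5=11, p_5 = 11*4692 + 1085 = 52697, q_5 = 11*1133 + 262 = 12725.
  i=6: a_6=12, p_6 = 12*52697 + 4692 = 637056, q_6 = 12*12725 + 1133 = 153833.

4/1, 29/7, 352/85, 1085/262, 4692/1133, 52697/12725, 637056/153833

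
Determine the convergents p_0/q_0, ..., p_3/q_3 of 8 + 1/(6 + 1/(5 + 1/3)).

Using the convergent recurrence p_i = a_i*p_{i-1} + p_{i-2}, q_i = a_i*q_{i-1} + q_{i-2} with p_{-2}=0, p_{-1}=1, q_{-2}=1, q_{-1}=0:
  i=0: a_0=8, p_0 = 8*1 + 0 = 8, q_0 = 8*0 + 1 = 1.
  i=1: a_1=6, p_1 = 6*8 + 1 = 49, q_1 = 6*1 + 0 = 6.
  i=2: a_2=5, p_2 = 5*49 + 8 = 253, q_2 = 5*6 + 1 = 31.
  i=3: a_3=3, p_3 = 3*253 + 49 = 808, q_3 = 3*31 + 6 = 99.

8/1, 49/6, 253/31, 808/99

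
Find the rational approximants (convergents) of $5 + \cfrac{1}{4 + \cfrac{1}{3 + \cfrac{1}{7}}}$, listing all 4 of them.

Using the convergent recurrence p_i = a_i*p_{i-1} + p_{i-2}, q_i = a_i*q_{i-1} + q_{i-2} with p_{-2}=0, p_{-1}=1, q_{-2}=1, q_{-1}=0:
  i=0: a_0=5, p_0 = 5*1 + 0 = 5, q_0 = 5*0 + 1 = 1.
  i=1: a_1=4, p_1 = 4*5 + 1 = 21, q_1 = 4*1 + 0 = 4.
  i=2: a_2=3, p_2 = 3*21 + 5 = 68, q_2 = 3*4 + 1 = 13.
  i=3: a_3=7, p_3 = 7*68 + 21 = 497, q_3 = 7*13 + 4 = 95.

5/1, 21/4, 68/13, 497/95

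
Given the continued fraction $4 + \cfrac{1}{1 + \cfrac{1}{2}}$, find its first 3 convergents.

4/1, 5/1, 14/3

Using the convergent recurrence p_i = a_i*p_{i-1} + p_{i-2}, q_i = a_i*q_{i-1} + q_{i-2} with p_{-2}=0, p_{-1}=1, q_{-2}=1, q_{-1}=0:
  i=0: a_0=4, p_0 = 4*1 + 0 = 4, q_0 = 4*0 + 1 = 1.
  i=1: a_1=1, p_1 = 1*4 + 1 = 5, q_1 = 1*1 + 0 = 1.
  i=2: a_2=2, p_2 = 2*5 + 4 = 14, q_2 = 2*1 + 1 = 3.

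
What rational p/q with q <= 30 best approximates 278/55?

91/18

Expand x = 278/55 as a continued fraction with the Euclidean algorithm:
  278 = 5*55 + 3, so a_0 = 5.
  55 = 18*3 + 1, so a_1 = 18.
  3 = 3*1 + 0, so a_2 = 3.
so x = [5; 18, 3].
Convergents (p_i = a_i*p_{i-1} + p_{i-2}, q_i = a_i*q_{i-1} + q_{i-2} with p_{-2}=0, p_{-1}=1, q_{-2}=1, q_{-1}=0), until the denominator exceeds 30:
  i=0: a_0=5, p_0 = 5*1 + 0 = 5, q_0 = 5*0 + 1 = 1.
  i=1: a_1=18, p_1 = 18*5 + 1 = 91, q_1 = 18*1 + 0 = 18.
  i=2: a_2=3, p_2 = 3*91 + 5 = 278, q_2 = 3*18 + 1 = 55.
q_2 = 55 > 30, so the last convergent with denominator <= 30 is p_1/q_1 = 91/18.
The closest fraction with denominator <= 30 is either p_1/q_1 or the intermediate fraction (k*p_1 + p_0)/(k*q_1 + q_0) with the largest k >= 1 whose denominator stays <= 30; these approach x as k grows, and every other convergent or intermediate fraction in range is farther away.
Largest k: floor((30 - q_0)/q_1) = floor((30 - 1)/18) = 1.
That gives (1*91 + 5)/(1*18 + 1) = 96/19.
Compare the errors: |x - 91/18| = |278*18 - 91*55|/(55*18) = 1/990, and |x - 96/19| = |278*19 - 96*55|/(55*19) = 2/1045.
Cross-multiplying, 1*1045 = 1045 < 1980 = 2*990, so 1/990 is smaller: the convergent 91/18 is closer to x than 96/19.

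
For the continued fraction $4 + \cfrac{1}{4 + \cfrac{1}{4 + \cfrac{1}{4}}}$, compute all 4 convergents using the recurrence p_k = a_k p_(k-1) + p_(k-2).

4/1, 17/4, 72/17, 305/72

Using the convergent recurrence p_i = a_i*p_{i-1} + p_{i-2}, q_i = a_i*q_{i-1} + q_{i-2} with p_{-2}=0, p_{-1}=1, q_{-2}=1, q_{-1}=0:
  i=0: a_0=4, p_0 = 4*1 + 0 = 4, q_0 = 4*0 + 1 = 1.
  i=1: a_1=4, p_1 = 4*4 + 1 = 17, q_1 = 4*1 + 0 = 4.
  i=2: a_2=4, p_2 = 4*17 + 4 = 72, q_2 = 4*4 + 1 = 17.
  i=3: a_3=4, p_3 = 4*72 + 17 = 305, q_3 = 4*17 + 4 = 72.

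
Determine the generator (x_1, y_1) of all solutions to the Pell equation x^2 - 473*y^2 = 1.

First expand sqrt(473) as a continued fraction. With x_i = (sqrt(473) + m_i)/d_i and (m_0, d_0) = (0, 1): a_0 = floor(sqrt(473)) = 21, since 21^2 = 441 <= 473 < 484 = 22^2.
Iterate m_{i+1} = d_i*a_i - m_i, d_{i+1} = (473 - m_{i+1}^2)/d_i, a_{i+1} = floor((a_0 + m_{i+1})/d_{i+1}):
  m_1 = 1*21 - 0 = 21, d_1 = (473 - 21^2)/1 = 32/1 = 32, a_1 = floor((21 + 21)/32) = 1.
  m_2 = 32*1 - 21 = 11, d_2 = (473 - 11^2)/32 = 352/32 = 11, a_2 = floor((21 + 11)/11) = 2.
  m_3 = 11*2 - 11 = 11, d_3 = (473 - 11^2)/11 = 352/11 = 32, a_3 = floor((21 + 11)/32) = 1.
  m_4 = 32*1 - 11 = 21, d_4 = (473 - 21^2)/32 = 32/32 = 1, a_4 = floor((21 + 21)/1) = 42.
  m_5 = 1*42 - 21 = 21, d_5 = (473 - 21^2)/1 = 32/1 = 32: (m_5, d_5) = (m_1, d_1) = (21, 32), so from here the quotients repeat a_1, ..., a_4; the period length is 4.
So sqrt(473) = [21; (1, 2, 1, 42)] with period length k = 4.
k is even, so the fundamental solution of x^2 - 473y^2 = 1 is (p_{k-1}, q_{k-1}) = (p_3, q_3); compute convergents through index 3.
Convergents (p_i = a_i*p_{i-1} + p_{i-2}, q_i = a_i*q_{i-1} + q_{i-2} with p_{-2}=0, p_{-1}=1, q_{-2}=1, q_{-1}=0):
  i=0: a_0=21, p_0 = 21*1 + 0 = 21, q_0 = 21*0 + 1 = 1.
  i=1: a_1=1, p_1 = 1*21 + 1 = 22, q_1 = 1*1 + 0 = 1.
  i=2: a_2=2, p_2 = 2*22 + 21 = 65, q_2 = 2*1 + 1 = 3.
  i=3: a_3=1, p_3 = 1*65 + 22 = 87, q_3 = 1*3 + 1 = 4.
Check: 87^2 - 473*4^2 = 7569 - 7568 = 1, so (x, y) = (87, 4) solves the equation, and by the theorem it is the least positive solution.

(x, y) = (87, 4)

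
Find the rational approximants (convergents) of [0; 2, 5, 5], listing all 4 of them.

Using the convergent recurrence p_i = a_i*p_{i-1} + p_{i-2}, q_i = a_i*q_{i-1} + q_{i-2} with p_{-2}=0, p_{-1}=1, q_{-2}=1, q_{-1}=0:
  i=0: a_0=0, p_0 = 0*1 + 0 = 0, q_0 = 0*0 + 1 = 1.
  i=1: a_1=2, p_1 = 2*0 + 1 = 1, q_1 = 2*1 + 0 = 2.
  i=2: a_2=5, p_2 = 5*1 + 0 = 5, q_2 = 5*2 + 1 = 11.
  i=3: a_3=5, p_3 = 5*5 + 1 = 26, q_3 = 5*11 + 2 = 57.

0/1, 1/2, 5/11, 26/57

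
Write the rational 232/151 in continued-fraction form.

Run the Euclidean algorithm on 232 and 151; the successive quotients are the partial quotients a_0, a_1, ... (each step inverts the fractional part left over by the previous one):
  232 = 1*151 + 81, so a_0 = 1.
  151 = 1*81 + 70, so a_1 = 1.
  81 = 1*70 + 11, so a_2 = 1.
  70 = 6*11 + 4, so a_3 = 6.
  11 = 2*4 + 3, so a_4 = 2.
  4 = 1*3 + 1, so a_5 = 1.
  3 = 3*1 + 0, so a_6 = 3.
The remainder reaches 0 after 7 divisions, so the expansion has 7 partial quotients, read off in order.

[1; 1, 1, 6, 2, 1, 3]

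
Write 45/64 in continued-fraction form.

Run the Euclidean algorithm on 45 and 64; the successive quotients are the partial quotients a_0, a_1, ... (each step inverts the fractional part left over by the previous one):
  45 = 0*64 + 45, so a_0 = 0.
  64 = 1*45 + 19, so a_1 = 1.
  45 = 2*19 + 7, so a_2 = 2.
  19 = 2*7 + 5, so a_3 = 2.
  7 = 1*5 + 2, so a_4 = 1.
  5 = 2*2 + 1, so a_5 = 2.
  2 = 2*1 + 0, so a_6 = 2.
The remainder reaches 0 after 7 divisions, so the expansion has 7 partial quotients, read off in order.

[0; 1, 2, 2, 1, 2, 2]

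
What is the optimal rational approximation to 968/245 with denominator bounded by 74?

162/41

Expand x = 968/245 as a continued fraction with the Euclidean algorithm:
  968 = 3*245 + 233, so a_0 = 3.
  245 = 1*233 + 12, so a_1 = 1.
  233 = 19*12 + 5, so a_2 = 19.
  12 = 2*5 + 2, so a_3 = 2.
  5 = 2*2 + 1, so a_4 = 2.
  2 = 2*1 + 0, so a_5 = 2.
so x = [3; 1, 19, 2, 2, 2].
Convergents (p_i = a_i*p_{i-1} + p_{i-2}, q_i = a_i*q_{i-1} + q_{i-2} with p_{-2}=0, p_{-1}=1, q_{-2}=1, q_{-1}=0), until the denominator exceeds 74:
  i=0: a_0=3, p_0 = 3*1 + 0 = 3, q_0 = 3*0 + 1 = 1.
  i=1: a_1=1, p_1 = 1*3 + 1 = 4, q_1 = 1*1 + 0 = 1.
  i=2: a_2=19, p_2 = 19*4 + 3 = 79, q_2 = 19*1 + 1 = 20.
  i=3: a_3=2, p_3 = 2*79 + 4 = 162, q_3 = 2*20 + 1 = 41.
  i=4: a_4=2, p_4 = 2*162 + 79 = 403, q_4 = 2*41 + 20 = 102.
q_4 = 102 > 74, so the last convergent with denominator <= 74 is p_3/q_3 = 162/41.
The closest fraction with denominator <= 74 is either p_3/q_3 or the intermediate fraction (k*p_3 + p_2)/(k*q_3 + q_2) with the largest k >= 1 whose denominator stays <= 74; these approach x as k grows, and every other convergent or intermediate fraction in range is farther away.
Largest k: floor((74 - q_2)/q_3) = floor((74 - 20)/41) = 1.
That gives (1*162 + 79)/(1*41 + 20) = 241/61.
Compare the errors: |x - 162/41| = |968*41 - 162*245|/(245*41) = 2/10045, and |x - 241/61| = |968*61 - 241*245|/(245*61) = 3/14945.
Cross-multiplying, 2*14945 = 29890 < 30135 = 3*10045, so 2/10045 is smaller: the convergent 162/41 is closer to x than 241/61.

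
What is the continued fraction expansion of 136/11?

Run the Euclidean algorithm on 136 and 11; the successive quotients are the partial quotients a_0, a_1, ... (each step inverts the fractional part left over by the previous one):
  136 = 12*11 + 4, so a_0 = 12.
  11 = 2*4 + 3, so a_1 = 2.
  4 = 1*3 + 1, so a_2 = 1.
  3 = 3*1 + 0, so a_3 = 3.
The remainder reaches 0 after 4 divisions, so the expansion has 4 partial quotients, read off in order.

[12; 2, 1, 3]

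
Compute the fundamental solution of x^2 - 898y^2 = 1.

(x, y) = (899, 30)

First expand sqrt(898) as a continued fraction. With x_i = (sqrt(898) + m_i)/d_i and (m_0, d_0) = (0, 1): a_0 = floor(sqrt(898)) = 29, since 29^2 = 841 <= 898 < 900 = 30^2.
Iterate m_{i+1} = d_i*a_i - m_i, d_{i+1} = (898 - m_{i+1}^2)/d_i, a_{i+1} = floor((a_0 + m_{i+1})/d_{i+1}):
  m_1 = 1*29 - 0 = 29, d_1 = (898 - 29^2)/1 = 57/1 = 57, a_1 = floor((29 + 29)/57) = 1.
  m_2 = 57*1 - 29 = 28, d_2 = (898 - 28^2)/57 = 114/57 = 2, a_2 = floor((29 + 28)/2) = 28.
  m_3 = 2*28 - 28 = 28, d_3 = (898 - 28^2)/2 = 114/2 = 57, a_3 = floor((29 + 28)/57) = 1.
  m_4 = 57*1 - 28 = 29, d_4 = (898 - 29^2)/57 = 57/57 = 1, a_4 = floor((29 + 29)/1) = 58.
  m_5 = 1*58 - 29 = 29, d_5 = (898 - 29^2)/1 = 57/1 = 57: (m_5, d_5) = (m_1, d_1) = (29, 57), so from here the quotients repeat a_1, ..., a_4; the period length is 4.
So sqrt(898) = [29; (1, 28, 1, 58)] with period length k = 4.
k is even, so the fundamental solution of x^2 - 898y^2 = 1 is (p_{k-1}, q_{k-1}) = (p_3, q_3); compute convergents through index 3.
Convergents (p_i = a_i*p_{i-1} + p_{i-2}, q_i = a_i*q_{i-1} + q_{i-2} with p_{-2}=0, p_{-1}=1, q_{-2}=1, q_{-1}=0):
  i=0: a_0=29, p_0 = 29*1 + 0 = 29, q_0 = 29*0 + 1 = 1.
  i=1: a_1=1, p_1 = 1*29 + 1 = 30, q_1 = 1*1 + 0 = 1.
  i=2: a_2=28, p_2 = 28*30 + 29 = 869, q_2 = 28*1 + 1 = 29.
  i=3: a_3=1, p_3 = 1*869 + 30 = 899, q_3 = 1*29 + 1 = 30.
Check: 899^2 - 898*30^2 = 808201 - 808200 = 1, so (x, y) = (899, 30) solves the equation, and by the theorem it is the least positive solution.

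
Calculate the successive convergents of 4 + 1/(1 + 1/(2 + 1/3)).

Using the convergent recurrence p_i = a_i*p_{i-1} + p_{i-2}, q_i = a_i*q_{i-1} + q_{i-2} with p_{-2}=0, p_{-1}=1, q_{-2}=1, q_{-1}=0:
  i=0: a_0=4, p_0 = 4*1 + 0 = 4, q_0 = 4*0 + 1 = 1.
  i=1: a_1=1, p_1 = 1*4 + 1 = 5, q_1 = 1*1 + 0 = 1.
  i=2: a_2=2, p_2 = 2*5 + 4 = 14, q_2 = 2*1 + 1 = 3.
  i=3: a_3=3, p_3 = 3*14 + 5 = 47, q_3 = 3*3 + 1 = 10.

4/1, 5/1, 14/3, 47/10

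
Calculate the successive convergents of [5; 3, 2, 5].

Using the convergent recurrence p_i = a_i*p_{i-1} + p_{i-2}, q_i = a_i*q_{i-1} + q_{i-2} with p_{-2}=0, p_{-1}=1, q_{-2}=1, q_{-1}=0:
  i=0: a_0=5, p_0 = 5*1 + 0 = 5, q_0 = 5*0 + 1 = 1.
  i=1: a_1=3, p_1 = 3*5 + 1 = 16, q_1 = 3*1 + 0 = 3.
  i=2: a_2=2, p_2 = 2*16 + 5 = 37, q_2 = 2*3 + 1 = 7.
  i=3: a_3=5, p_3 = 5*37 + 16 = 201, q_3 = 5*7 + 3 = 38.

5/1, 16/3, 37/7, 201/38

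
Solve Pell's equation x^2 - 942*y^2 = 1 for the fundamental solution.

First expand sqrt(942) as a continued fraction. With x_i = (sqrt(942) + m_i)/d_i and (m_0, d_0) = (0, 1): a_0 = floor(sqrt(942)) = 30, since 30^2 = 900 <= 942 < 961 = 31^2.
Iterate m_{i+1} = d_i*a_i - m_i, d_{i+1} = (942 - m_{i+1}^2)/d_i, a_{i+1} = floor((a_0 + m_{i+1})/d_{i+1}):
  m_1 = 1*30 - 0 = 30, d_1 = (942 - 30^2)/1 = 42/1 = 42, a_1 = floor((30 + 30)/42) = 1.
  m_2 = 42*1 - 30 = 12, d_2 = (942 - 12^2)/42 = 798/42 = 19, a_2 = floor((30 + 12)/19) = 2.
  m_3 = 19*2 - 12 = 26, d_3 = (942 - 26^2)/19 = 266/19 = 14, a_3 = floor((30 + 26)/14) = 4.
  m_4 = 14*4 - 26 = 30, d_4 = (942 - 30^2)/14 = 42/14 = 3, a_4 = floor((30 + 30)/3) = 20.
  m_5 = 3*20 - 30 = 30, d_5 = (942 - 30^2)/3 = 42/3 = 14, a_5 = floor((30 + 30)/14) = 4.
  m_6 = 14*4 - 30 = 26, d_6 = (942 - 26^2)/14 = 266/14 = 19, a_6 = floor((30 + 26)/19) = 2.
  m_7 = 19*2 - 26 = 12, d_7 = (942 - 12^2)/19 = 798/19 = 42, a_7 = floor((30 + 12)/42) = 1.
  m_8 = 42*1 - 12 = 30, d_8 = (942 - 30^2)/42 = 42/42 = 1, a_8 = floor((30 + 30)/1) = 60.
  m_9 = 1*60 - 30 = 30, d_9 = (942 - 30^2)/1 = 42/1 = 42: (m_9, d_9) = (m_1, d_1) = (30, 42), so from here the quotients repeat a_1, ..., a_8; the period length is 8.
So sqrt(942) = [30; (1, 2, 4, 20, 4, 2, 1, 60)] with period length k = 8.
k is even, so the fundamental solution of x^2 - 942y^2 = 1 is (p_{k-1}, q_{k-1}) = (p_7, q_7); compute convergents through index 7.
Convergents (p_i = a_i*p_{i-1} + p_{i-2}, q_i = a_i*q_{i-1} + q_{i-2} with p_{-2}=0, p_{-1}=1, q_{-2}=1, q_{-1}=0):
  i=0: a_0=30, p_0 = 30*1 + 0 = 30, q_0 = 30*0 + 1 = 1.
  i=1: a_1=1, p_1 = 1*30 + 1 = 31, q_1 = 1*1 + 0 = 1.
  i=2: a_2=2, p_2 = 2*31 + 30 = 92, q_2 = 2*1 + 1 = 3.
  i=3: a_3=4, p_3 = 4*92 + 31 = 399, q_3 = 4*3 + 1 = 13.
  i=4: a_4=20, p_4 = 20*399 + 92 = 8072, q_4 = 20*13 + 3 = 263.
  i=5: a_5=4, p_5 = 4*8072 + 399 = 32687, q_5 = 4*263 + 13 = 1065.
  i=6: a_6=2, p_6 = 2*32687 + 8072 = 73446, q_6 = 2*1065 + 263 = 2393.
  i=7: a_7=1, p_7 = 1*73446 + 32687 = 106133, q_7 = 1*2393 + 1065 = 3458.
Check: 106133^2 - 942*3458^2 = 11264213689 - 11264213688 = 1, so (x, y) = (106133, 3458) solves the equation, and by the theorem it is the least positive solution.

(x, y) = (106133, 3458)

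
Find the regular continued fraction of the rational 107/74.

[1; 2, 4, 8]

Run the Euclidean algorithm on 107 and 74; the successive quotients are the partial quotients a_0, a_1, ... (each step inverts the fractional part left over by the previous one):
  107 = 1*74 + 33, so a_0 = 1.
  74 = 2*33 + 8, so a_1 = 2.
  33 = 4*8 + 1, so a_2 = 4.
  8 = 8*1 + 0, so a_3 = 8.
The remainder reaches 0 after 4 divisions, so the expansion has 4 partial quotients, read off in order.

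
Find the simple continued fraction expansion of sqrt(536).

Write x_i = (sqrt(536) + m_i)/d_i with (m_0, d_0) = (0, 1). a_0 = floor(sqrt(536)) = 23, since 23^2 = 529 <= 536 < 576 = 24^2.
Iterate m_{i+1} = d_i*a_i - m_i, d_{i+1} = (536 - m_{i+1}^2)/d_i, a_{i+1} = floor((a_0 + m_{i+1})/d_{i+1}):
  m_1 = 1*23 - 0 = 23, d_1 = (536 - 23^2)/1 = 7/1 = 7, a_1 = floor((23 + 23)/7) = 6.
  m_2 = 7*6 - 23 = 19, d_2 = (536 - 19^2)/7 = 175/7 = 25, a_2 = floor((23 + 19)/25) = 1.
  m_3 = 25*1 - 19 = 6, d_3 = (536 - 6^2)/25 = 500/25 = 20, a_3 = floor((23 + 6)/20) = 1.
  m_4 = 20*1 - 6 = 14, d_4 = (536 - 14^2)/20 = 340/20 = 17, a_4 = floor((23 + 14)/17) = 2.
  m_5 = 17*2 - 14 = 20, d_5 = (536 - 20^2)/17 = 136/17 = 8, a_5 = floor((23 + 20)/8) = 5.
  m_6 = 8*5 - 20 = 20, d_6 = (536 - 20^2)/8 = 136/8 = 17, a_6 = floor((23 + 20)/17) = 2.
  m_7 = 17*2 - 20 = 14, d_7 = (536 - 14^2)/17 = 340/17 = 20, a_7 = floor((23 + 14)/20) = 1.
  m_8 = 20*1 - 14 = 6, d_8 = (536 - 6^2)/20 = 500/20 = 25, a_8 = floor((23 + 6)/25) = 1.
  m_9 = 25*1 - 6 = 19, d_9 = (536 - 19^2)/25 = 175/25 = 7, a_9 = floor((23 + 19)/7) = 6.
  m_10 = 7*6 - 19 = 23, d_10 = (536 - 23^2)/7 = 7/7 = 1, a_10 = floor((23 + 23)/1) = 46.
  m_11 = 1*46 - 23 = 23, d_11 = (536 - 23^2)/1 = 7/1 = 7: (m_11, d_11) = (m_1, d_1) = (23, 7), so from here the quotients repeat a_1, ..., a_10; the period length is 10.
Hence the expansion of sqrt(536) is a_0 = 23 followed by the repeating block 6, 1, 1, 2, 5, 2, 1, 1, 6, 46 (period 10).

[23; (6, 1, 1, 2, 5, 2, 1, 1, 6, 46)]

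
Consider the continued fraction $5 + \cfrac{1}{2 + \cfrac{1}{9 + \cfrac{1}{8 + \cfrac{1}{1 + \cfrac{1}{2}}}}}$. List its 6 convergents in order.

Using the convergent recurrence p_i = a_i*p_{i-1} + p_{i-2}, q_i = a_i*q_{i-1} + q_{i-2} with p_{-2}=0, p_{-1}=1, q_{-2}=1, q_{-1}=0:
  i=0: a_0=5, p_0 = 5*1 + 0 = 5, q_0 = 5*0 + 1 = 1.
  i=1: a_1=2, p_1 = 2*5 + 1 = 11, q_1 = 2*1 + 0 = 2.
  i=2: a_2=9, p_2 = 9*11 + 5 = 104, q_2 = 9*2 + 1 = 19.
  i=3: a_3=8, p_3 = 8*104 + 11 = 843, q_3 = 8*19 + 2 = 154.
  i=4: a_4=1, p_4 = 1*843 + 104 = 947, q_4 = 1*154 + 19 = 173.
  i=5: a_5=2, p_5 = 2*947 + 843 = 2737, q_5 = 2*173 + 154 = 500.

5/1, 11/2, 104/19, 843/154, 947/173, 2737/500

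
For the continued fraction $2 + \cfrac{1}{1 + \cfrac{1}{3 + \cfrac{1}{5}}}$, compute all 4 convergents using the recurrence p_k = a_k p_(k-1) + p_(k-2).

Using the convergent recurrence p_i = a_i*p_{i-1} + p_{i-2}, q_i = a_i*q_{i-1} + q_{i-2} with p_{-2}=0, p_{-1}=1, q_{-2}=1, q_{-1}=0:
  i=0: a_0=2, p_0 = 2*1 + 0 = 2, q_0 = 2*0 + 1 = 1.
  i=1: a_1=1, p_1 = 1*2 + 1 = 3, q_1 = 1*1 + 0 = 1.
  i=2: a_2=3, p_2 = 3*3 + 2 = 11, q_2 = 3*1 + 1 = 4.
  i=3: a_3=5, p_3 = 5*11 + 3 = 58, q_3 = 5*4 + 1 = 21.

2/1, 3/1, 11/4, 58/21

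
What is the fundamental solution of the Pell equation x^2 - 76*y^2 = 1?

(x, y) = (57799, 6630)

First expand sqrt(76) as a continued fraction. With x_i = (sqrt(76) + m_i)/d_i and (m_0, d_0) = (0, 1): a_0 = floor(sqrt(76)) = 8, since 8^2 = 64 <= 76 < 81 = 9^2.
Iterate m_{i+1} = d_i*a_i - m_i, d_{i+1} = (76 - m_{i+1}^2)/d_i, a_{i+1} = floor((a_0 + m_{i+1})/d_{i+1}):
  m_1 = 1*8 - 0 = 8, d_1 = (76 - 8^2)/1 = 12/1 = 12, a_1 = floor((8 + 8)/12) = 1.
  m_2 = 12*1 - 8 = 4, d_2 = (76 - 4^2)/12 = 60/12 = 5, a_2 = floor((8 + 4)/5) = 2.
  m_3 = 5*2 - 4 = 6, d_3 = (76 - 6^2)/5 = 40/5 = 8, a_3 = floor((8 + 6)/8) = 1.
  m_4 = 8*1 - 6 = 2, d_4 = (76 - 2^2)/8 = 72/8 = 9, a_4 = floor((8 + 2)/9) = 1.
  m_5 = 9*1 - 2 = 7, d_5 = (76 - 7^2)/9 = 27/9 = 3, a_5 = floor((8 + 7)/3) = 5.
  m_6 = 3*5 - 7 = 8, d_6 = (76 - 8^2)/3 = 12/3 = 4, a_6 = floor((8 + 8)/4) = 4.
  m_7 = 4*4 - 8 = 8, d_7 = (76 - 8^2)/4 = 12/4 = 3, a_7 = floor((8 + 8)/3) = 5.
  m_8 = 3*5 - 8 = 7, d_8 = (76 - 7^2)/3 = 27/3 = 9, a_8 = floor((8 + 7)/9) = 1.
  m_9 = 9*1 - 7 = 2, d_9 = (76 - 2^2)/9 = 72/9 = 8, a_9 = floor((8 + 2)/8) = 1.
  m_10 = 8*1 - 2 = 6, d_10 = (76 - 6^2)/8 = 40/8 = 5, a_10 = floor((8 + 6)/5) = 2.
  m_11 = 5*2 - 6 = 4, d_11 = (76 - 4^2)/5 = 60/5 = 12, a_11 = floor((8 + 4)/12) = 1.
  m_12 = 12*1 - 4 = 8, d_12 = (76 - 8^2)/12 = 12/12 = 1, a_12 = floor((8 + 8)/1) = 16.
  m_13 = 1*16 - 8 = 8, d_13 = (76 - 8^2)/1 = 12/1 = 12: (m_13, d_13) = (m_1, d_1) = (8, 12), so from here the quotients repeat a_1, ..., a_12; the period length is 12.
So sqrt(76) = [8; (1, 2, 1, 1, 5, 4, 5, 1, 1, 2, 1, 16)] with period length k = 12.
k is even, so the fundamental solution of x^2 - 76y^2 = 1 is (p_{k-1}, q_{k-1}) = (p_11, q_11); compute convergents through index 11.
Convergents (p_i = a_i*p_{i-1} + p_{i-2}, q_i = a_i*q_{i-1} + q_{i-2} with p_{-2}=0, p_{-1}=1, q_{-2}=1, q_{-1}=0):
  i=0: a_0=8, p_0 = 8*1 + 0 = 8, q_0 = 8*0 + 1 = 1.
  i=1: a_1=1, p_1 = 1*8 + 1 = 9, q_1 = 1*1 + 0 = 1.
  i=2: a_2=2, p_2 = 2*9 + 8 = 26, q_2 = 2*1 + 1 = 3.
  i=3: a_3=1, p_3 = 1*26 + 9 = 35, q_3 = 1*3 + 1 = 4.
  i=4: a_4=1, p_4 = 1*35 + 26 = 61, q_4 = 1*4 + 3 = 7.
  i=5: a_5=5, p_5 = 5*61 + 35 = 340, q_5 = 5*7 + 4 = 39.
  i=6: a_6=4, p_6 = 4*340 + 61 = 1421, q_6 = 4*39 + 7 = 163.
  i=7: a_7=5, p_7 = 5*1421 + 340 = 7445, q_7 = 5*163 + 39 = 854.
  i=8: a_8=1, p_8 = 1*7445 + 1421 = 8866, q_8 = 1*854 + 163 = 1017.
  i=9: a_9=1, p_9 = 1*8866 + 7445 = 16311, q_9 = 1*1017 + 854 = 1871.
  i=10: a_10=2, p_10 = 2*16311 + 8866 = 41488, q_10 = 2*1871 + 1017 = 4759.
  i=11: a_11=1, p_11 = 1*41488 + 16311 = 57799, q_11 = 1*4759 + 1871 = 6630.
Check: 57799^2 - 76*6630^2 = 3340724401 - 3340724400 = 1, so (x, y) = (57799, 6630) solves the equation, and by the theorem it is the least positive solution.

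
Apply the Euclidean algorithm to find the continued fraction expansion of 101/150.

[0; 1, 2, 16, 3]

Run the Euclidean algorithm on 101 and 150; the successive quotients are the partial quotients a_0, a_1, ... (each step inverts the fractional part left over by the previous one):
  101 = 0*150 + 101, so a_0 = 0.
  150 = 1*101 + 49, so a_1 = 1.
  101 = 2*49 + 3, so a_2 = 2.
  49 = 16*3 + 1, so a_3 = 16.
  3 = 3*1 + 0, so a_4 = 3.
The remainder reaches 0 after 5 divisions, so the expansion has 5 partial quotients, read off in order.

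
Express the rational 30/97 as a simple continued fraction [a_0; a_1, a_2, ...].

Run the Euclidean algorithm on 30 and 97; the successive quotients are the partial quotients a_0, a_1, ... (each step inverts the fractional part left over by the previous one):
  30 = 0*97 + 30, so a_0 = 0.
  97 = 3*30 + 7, so a_1 = 3.
  30 = 4*7 + 2, so a_2 = 4.
  7 = 3*2 + 1, so a_3 = 3.
  2 = 2*1 + 0, so a_4 = 2.
The remainder reaches 0 after 5 divisions, so the expansion has 5 partial quotients, read off in order.

[0; 3, 4, 3, 2]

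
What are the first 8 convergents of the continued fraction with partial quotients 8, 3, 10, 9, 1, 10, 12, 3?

8/1, 25/3, 258/31, 2347/282, 2605/313, 28397/3412, 343369/41257, 1058504/127183

Using the convergent recurrence p_i = a_i*p_{i-1} + p_{i-2}, q_i = a_i*q_{i-1} + q_{i-2} with p_{-2}=0, p_{-1}=1, q_{-2}=1, q_{-1}=0:
  i=0: a_0=8, p_0 = 8*1 + 0 = 8, q_0 = 8*0 + 1 = 1.
  i=1: a_1=3, p_1 = 3*8 + 1 = 25, q_1 = 3*1 + 0 = 3.
  i=2: a_2=10, p_2 = 10*25 + 8 = 258, q_2 = 10*3 + 1 = 31.
  i=3: a_3=9, p_3 = 9*258 + 25 = 2347, q_3 = 9*31 + 3 = 282.
  i=4: a_4=1, p_4 = 1*2347 + 258 = 2605, q_4 = 1*282 + 31 = 313.
  i=5: a_5=10, p_5 = 10*2605 + 2347 = 28397, q_5 = 10*313 + 282 = 3412.
  i=6: a_6=12, p_6 = 12*28397 + 2605 = 343369, q_6 = 12*3412 + 313 = 41257.
  i=7: a_7=3, p_7 = 3*343369 + 28397 = 1058504, q_7 = 3*41257 + 3412 = 127183.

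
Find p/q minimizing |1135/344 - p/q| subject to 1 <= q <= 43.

Expand x = 1135/344 as a continued fraction with the Euclidean algorithm:
  1135 = 3*344 + 103, so a_0 = 3.
  344 = 3*103 + 35, so a_1 = 3.
  103 = 2*35 + 33, so a_2 = 2.
  35 = 1*33 + 2, so a_3 = 1.
  33 = 16*2 + 1, so a_4 = 16.
  2 = 2*1 + 0, so a_5 = 2.
so x = [3; 3, 2, 1, 16, 2].
Convergents (p_i = a_i*p_{i-1} + p_{i-2}, q_i = a_i*q_{i-1} + q_{i-2} with p_{-2}=0, p_{-1}=1, q_{-2}=1, q_{-1}=0), until the denominator exceeds 43:
  i=0: a_0=3, p_0 = 3*1 + 0 = 3, q_0 = 3*0 + 1 = 1.
  i=1: a_1=3, p_1 = 3*3 + 1 = 10, q_1 = 3*1 + 0 = 3.
  i=2: a_2=2, p_2 = 2*10 + 3 = 23, q_2 = 2*3 + 1 = 7.
  i=3: a_3=1, p_3 = 1*23 + 10 = 33, q_3 = 1*7 + 3 = 10.
  i=4: a_4=16, p_4 = 16*33 + 23 = 551, q_4 = 16*10 + 7 = 167.
q_4 = 167 > 43, so the last convergent with denominator <= 43 is p_3/q_3 = 33/10.
The closest fraction with denominator <= 43 is either p_3/q_3 or the intermediate fraction (k*p_3 + p_2)/(k*q_3 + q_2) with the largest k >= 1 whose denominator stays <= 43; these approach x as k grows, and every other convergent or intermediate fraction in range is farther away.
Largest k: floor((43 - q_2)/q_3) = floor((43 - 7)/10) = 3.
That gives (3*33 + 23)/(3*10 + 7) = 122/37.
Compare the errors: |x - 33/10| = |1135*10 - 33*344|/(344*10) = 2/3440, and |x - 122/37| = |1135*37 - 122*344|/(344*37) = 27/12728.
Cross-multiplying, 2*12728 = 25456 < 92880 = 27*3440, so 2/3440 is smaller: the convergent 33/10 is closer to x than 122/37.

33/10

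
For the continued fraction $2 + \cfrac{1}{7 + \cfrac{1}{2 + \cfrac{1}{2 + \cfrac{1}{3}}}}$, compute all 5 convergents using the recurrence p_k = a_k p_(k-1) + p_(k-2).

2/1, 15/7, 32/15, 79/37, 269/126

Using the convergent recurrence p_i = a_i*p_{i-1} + p_{i-2}, q_i = a_i*q_{i-1} + q_{i-2} with p_{-2}=0, p_{-1}=1, q_{-2}=1, q_{-1}=0:
  i=0: a_0=2, p_0 = 2*1 + 0 = 2, q_0 = 2*0 + 1 = 1.
  i=1: a_1=7, p_1 = 7*2 + 1 = 15, q_1 = 7*1 + 0 = 7.
  i=2: a_2=2, p_2 = 2*15 + 2 = 32, q_2 = 2*7 + 1 = 15.
  i=3: a_3=2, p_3 = 2*32 + 15 = 79, q_3 = 2*15 + 7 = 37.
  i=4: a_4=3, p_4 = 3*79 + 32 = 269, q_4 = 3*37 + 15 = 126.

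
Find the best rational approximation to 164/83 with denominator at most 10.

Expand x = 164/83 as a continued fraction with the Euclidean algorithm:
  164 = 1*83 + 81, so a_0 = 1.
  83 = 1*81 + 2, so a_1 = 1.
  81 = 40*2 + 1, so a_2 = 40.
  2 = 2*1 + 0, so a_3 = 2.
so x = [1; 1, 40, 2].
Convergents (p_i = a_i*p_{i-1} + p_{i-2}, q_i = a_i*q_{i-1} + q_{i-2} with p_{-2}=0, p_{-1}=1, q_{-2}=1, q_{-1}=0), until the denominator exceeds 10:
  i=0: a_0=1, p_0 = 1*1 + 0 = 1, q_0 = 1*0 + 1 = 1.
  i=1: a_1=1, p_1 = 1*1 + 1 = 2, q_1 = 1*1 + 0 = 1.
  i=2: a_2=40, p_2 = 40*2 + 1 = 81, q_2 = 40*1 + 1 = 41.
q_2 = 41 > 10, so the last convergent with denominator <= 10 is p_1/q_1 = 2/1.
The closest fraction with denominator <= 10 is either p_1/q_1 or the intermediate fraction (k*p_1 + p_0)/(k*q_1 + q_0) with the largest k >= 1 whose denominator stays <= 10; these approach x as k grows, and every other convergent or intermediate fraction in range is farther away.
Largest k: floor((10 - q_0)/q_1) = floor((10 - 1)/1) = 9.
That gives (9*2 + 1)/(9*1 + 1) = 19/10.
Compare the errors: |x - 2/1| = |164*1 - 2*83|/(83*1) = 2/83, and |x - 19/10| = |164*10 - 19*83|/(83*10) = 63/830.
Cross-multiplying, 2*830 = 1660 < 5229 = 63*83, so 2/83 is smaller: the convergent 2/1 is closer to x than 19/10.

2/1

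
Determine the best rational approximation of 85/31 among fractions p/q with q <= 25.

63/23

Expand x = 85/31 as a continued fraction with the Euclidean algorithm:
  85 = 2*31 + 23, so a_0 = 2.
  31 = 1*23 + 8, so a_1 = 1.
  23 = 2*8 + 7, so a_2 = 2.
  8 = 1*7 + 1, so a_3 = 1.
  7 = 7*1 + 0, so a_4 = 7.
so x = [2; 1, 2, 1, 7].
Convergents (p_i = a_i*p_{i-1} + p_{i-2}, q_i = a_i*q_{i-1} + q_{i-2} with p_{-2}=0, p_{-1}=1, q_{-2}=1, q_{-1}=0), until the denominator exceeds 25:
  i=0: a_0=2, p_0 = 2*1 + 0 = 2, q_0 = 2*0 + 1 = 1.
  i=1: a_1=1, p_1 = 1*2 + 1 = 3, q_1 = 1*1 + 0 = 1.
  i=2: a_2=2, p_2 = 2*3 + 2 = 8, q_2 = 2*1 + 1 = 3.
  i=3: a_3=1, p_3 = 1*8 + 3 = 11, q_3 = 1*3 + 1 = 4.
  i=4: a_4=7, p_4 = 7*11 + 8 = 85, q_4 = 7*4 + 3 = 31.
q_4 = 31 > 25, so the last convergent with denominator <= 25 is p_3/q_3 = 11/4.
The closest fraction with denominator <= 25 is either p_3/q_3 or the intermediate fraction (k*p_3 + p_2)/(k*q_3 + q_2) with the largest k >= 1 whose denominator stays <= 25; these approach x as k grows, and every other convergent or intermediate fraction in range is farther away.
Largest k: floor((25 - q_2)/q_3) = floor((25 - 3)/4) = 5.
That gives (5*11 + 8)/(5*4 + 3) = 63/23.
Compare the errors: |x - 11/4| = |85*4 - 11*31|/(31*4) = 1/124, and |x - 63/23| = |85*23 - 63*31|/(31*23) = 2/713.
Cross-multiplying, 2*124 = 248 < 713 = 1*713, so 2/713 is smaller: the intermediate fraction 63/23 is closer to x than 11/4.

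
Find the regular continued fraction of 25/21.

Run the Euclidean algorithm on 25 and 21; the successive quotients are the partial quotients a_0, a_1, ... (each step inverts the fractional part left over by the previous one):
  25 = 1*21 + 4, so a_0 = 1.
  21 = 5*4 + 1, so a_1 = 5.
  4 = 4*1 + 0, so a_2 = 4.
The remainder reaches 0 after 3 divisions, so the expansion has 3 partial quotients, read off in order.

[1; 5, 4]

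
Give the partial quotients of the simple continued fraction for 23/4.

Run the Euclidean algorithm on 23 and 4; the successive quotients are the partial quotients a_0, a_1, ... (each step inverts the fractional part left over by the previous one):
  23 = 5*4 + 3, so a_0 = 5.
  4 = 1*3 + 1, so a_1 = 1.
  3 = 3*1 + 0, so a_2 = 3.
The remainder reaches 0 after 3 divisions, so the expansion has 3 partial quotients, read off in order.

[5; 1, 3]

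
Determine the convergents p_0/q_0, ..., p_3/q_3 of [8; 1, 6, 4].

Using the convergent recurrence p_i = a_i*p_{i-1} + p_{i-2}, q_i = a_i*q_{i-1} + q_{i-2} with p_{-2}=0, p_{-1}=1, q_{-2}=1, q_{-1}=0:
  i=0: a_0=8, p_0 = 8*1 + 0 = 8, q_0 = 8*0 + 1 = 1.
  i=1: a_1=1, p_1 = 1*8 + 1 = 9, q_1 = 1*1 + 0 = 1.
  i=2: a_2=6, p_2 = 6*9 + 8 = 62, q_2 = 6*1 + 1 = 7.
  i=3: a_3=4, p_3 = 4*62 + 9 = 257, q_3 = 4*7 + 1 = 29.

8/1, 9/1, 62/7, 257/29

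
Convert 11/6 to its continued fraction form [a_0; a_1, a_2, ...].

[1; 1, 5]

Run the Euclidean algorithm on 11 and 6; the successive quotients are the partial quotients a_0, a_1, ... (each step inverts the fractional part left over by the previous one):
  11 = 1*6 + 5, so a_0 = 1.
  6 = 1*5 + 1, so a_1 = 1.
  5 = 5*1 + 0, so a_2 = 5.
The remainder reaches 0 after 3 divisions, so the expansion has 3 partial quotients, read off in order.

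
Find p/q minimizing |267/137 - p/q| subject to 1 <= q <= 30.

39/20

Expand x = 267/137 as a continued fraction with the Euclidean algorithm:
  267 = 1*137 + 130, so a_0 = 1.
  137 = 1*130 + 7, so a_1 = 1.
  130 = 18*7 + 4, so a_2 = 18.
  7 = 1*4 + 3, so a_3 = 1.
  4 = 1*3 + 1, so a_4 = 1.
  3 = 3*1 + 0, so a_5 = 3.
so x = [1; 1, 18, 1, 1, 3].
Convergents (p_i = a_i*p_{i-1} + p_{i-2}, q_i = a_i*q_{i-1} + q_{i-2} with p_{-2}=0, p_{-1}=1, q_{-2}=1, q_{-1}=0), until the denominator exceeds 30:
  i=0: a_0=1, p_0 = 1*1 + 0 = 1, q_0 = 1*0 + 1 = 1.
  i=1: a_1=1, p_1 = 1*1 + 1 = 2, q_1 = 1*1 + 0 = 1.
  i=2: a_2=18, p_2 = 18*2 + 1 = 37, q_2 = 18*1 + 1 = 19.
  i=3: a_3=1, p_3 = 1*37 + 2 = 39, q_3 = 1*19 + 1 = 20.
  i=4: a_4=1, p_4 = 1*39 + 37 = 76, q_4 = 1*20 + 19 = 39.
q_4 = 39 > 30, so the last convergent with denominator <= 30 is p_3/q_3 = 39/20.
The closest fraction with denominator <= 30 is either p_3/q_3 or the intermediate fraction (k*p_3 + p_2)/(k*q_3 + q_2) with the largest k >= 1 whose denominator stays <= 30; these approach x as k grows, and every other convergent or intermediate fraction in range is farther away.
Largest k: floor((30 - q_2)/q_3) = floor((30 - 19)/20) = 0.
Since k = 0, no intermediate fraction beyond p_3/q_3 has denominator <= 30, so the convergent 39/20 is the closest (its error is |267*20 - 39*137|/(137*20) = 3/2740).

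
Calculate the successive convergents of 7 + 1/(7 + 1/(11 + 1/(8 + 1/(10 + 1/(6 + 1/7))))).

7/1, 50/7, 557/78, 4506/631, 45617/6388, 278208/38959, 1993073/279101

Using the convergent recurrence p_i = a_i*p_{i-1} + p_{i-2}, q_i = a_i*q_{i-1} + q_{i-2} with p_{-2}=0, p_{-1}=1, q_{-2}=1, q_{-1}=0:
  i=0: a_0=7, p_0 = 7*1 + 0 = 7, q_0 = 7*0 + 1 = 1.
  i=1: a_1=7, p_1 = 7*7 + 1 = 50, q_1 = 7*1 + 0 = 7.
  i=2: a_2=11, p_2 = 11*50 + 7 = 557, q_2 = 11*7 + 1 = 78.
  i=3: a_3=8, p_3 = 8*557 + 50 = 4506, q_3 = 8*78 + 7 = 631.
  i=4: a_4=10, p_4 = 10*4506 + 557 = 45617, q_4 = 10*631 + 78 = 6388.
  i=5: a_5=6, p_5 = 6*45617 + 4506 = 278208, q_5 = 6*6388 + 631 = 38959.
  i=6: a_6=7, p_6 = 7*278208 + 45617 = 1993073, q_6 = 7*38959 + 6388 = 279101.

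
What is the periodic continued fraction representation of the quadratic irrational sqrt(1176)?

[34; (3, 2, 2, 2, 3, 68)]

Write x_i = (sqrt(1176) + m_i)/d_i with (m_0, d_0) = (0, 1). a_0 = floor(sqrt(1176)) = 34, since 34^2 = 1156 <= 1176 < 1225 = 35^2.
Iterate m_{i+1} = d_i*a_i - m_i, d_{i+1} = (1176 - m_{i+1}^2)/d_i, a_{i+1} = floor((a_0 + m_{i+1})/d_{i+1}):
  m_1 = 1*34 - 0 = 34, d_1 = (1176 - 34^2)/1 = 20/1 = 20, a_1 = floor((34 + 34)/20) = 3.
  m_2 = 20*3 - 34 = 26, d_2 = (1176 - 26^2)/20 = 500/20 = 25, a_2 = floor((34 + 26)/25) = 2.
  m_3 = 25*2 - 26 = 24, d_3 = (1176 - 24^2)/25 = 600/25 = 24, a_3 = floor((34 + 24)/24) = 2.
  m_4 = 24*2 - 24 = 24, d_4 = (1176 - 24^2)/24 = 600/24 = 25, a_4 = floor((34 + 24)/25) = 2.
  m_5 = 25*2 - 24 = 26, d_5 = (1176 - 26^2)/25 = 500/25 = 20, a_5 = floor((34 + 26)/20) = 3.
  m_6 = 20*3 - 26 = 34, d_6 = (1176 - 34^2)/20 = 20/20 = 1, a_6 = floor((34 + 34)/1) = 68.
  m_7 = 1*68 - 34 = 34, d_7 = (1176 - 34^2)/1 = 20/1 = 20: (m_7, d_7) = (m_1, d_1) = (34, 20), so from here the quotients repeat a_1, ..., a_6; the period length is 6.
Hence the expansion of sqrt(1176) is a_0 = 34 followed by the repeating block 3, 2, 2, 2, 3, 68 (period 6).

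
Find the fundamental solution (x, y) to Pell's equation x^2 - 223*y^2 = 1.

(x, y) = (224, 15)

First expand sqrt(223) as a continued fraction. With x_i = (sqrt(223) + m_i)/d_i and (m_0, d_0) = (0, 1): a_0 = floor(sqrt(223)) = 14, since 14^2 = 196 <= 223 < 225 = 15^2.
Iterate m_{i+1} = d_i*a_i - m_i, d_{i+1} = (223 - m_{i+1}^2)/d_i, a_{i+1} = floor((a_0 + m_{i+1})/d_{i+1}):
  m_1 = 1*14 - 0 = 14, d_1 = (223 - 14^2)/1 = 27/1 = 27, a_1 = floor((14 + 14)/27) = 1.
  m_2 = 27*1 - 14 = 13, d_2 = (223 - 13^2)/27 = 54/27 = 2, a_2 = floor((14 + 13)/2) = 13.
  m_3 = 2*13 - 13 = 13, d_3 = (223 - 13^2)/2 = 54/2 = 27, a_3 = floor((14 + 13)/27) = 1.
  m_4 = 27*1 - 13 = 14, d_4 = (223 - 14^2)/27 = 27/27 = 1, a_4 = floor((14 + 14)/1) = 28.
  m_5 = 1*28 - 14 = 14, d_5 = (223 - 14^2)/1 = 27/1 = 27: (m_5, d_5) = (m_1, d_1) = (14, 27), so from here the quotients repeat a_1, ..., a_4; the period length is 4.
So sqrt(223) = [14; (1, 13, 1, 28)] with period length k = 4.
k is even, so the fundamental solution of x^2 - 223y^2 = 1 is (p_{k-1}, q_{k-1}) = (p_3, q_3); compute convergents through index 3.
Convergents (p_i = a_i*p_{i-1} + p_{i-2}, q_i = a_i*q_{i-1} + q_{i-2} with p_{-2}=0, p_{-1}=1, q_{-2}=1, q_{-1}=0):
  i=0: a_0=14, p_0 = 14*1 + 0 = 14, q_0 = 14*0 + 1 = 1.
  i=1: a_1=1, p_1 = 1*14 + 1 = 15, q_1 = 1*1 + 0 = 1.
  i=2: a_2=13, p_2 = 13*15 + 14 = 209, q_2 = 13*1 + 1 = 14.
  i=3: a_3=1, p_3 = 1*209 + 15 = 224, q_3 = 1*14 + 1 = 15.
Check: 224^2 - 223*15^2 = 50176 - 50175 = 1, so (x, y) = (224, 15) solves the equation, and by the theorem it is the least positive solution.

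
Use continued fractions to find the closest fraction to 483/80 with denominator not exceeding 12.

6/1

Expand x = 483/80 as a continued fraction with the Euclidean algorithm:
  483 = 6*80 + 3, so a_0 = 6.
  80 = 26*3 + 2, so a_1 = 26.
  3 = 1*2 + 1, so a_2 = 1.
  2 = 2*1 + 0, so a_3 = 2.
so x = [6; 26, 1, 2].
Convergents (p_i = a_i*p_{i-1} + p_{i-2}, q_i = a_i*q_{i-1} + q_{i-2} with p_{-2}=0, p_{-1}=1, q_{-2}=1, q_{-1}=0), until the denominator exceeds 12:
  i=0: a_0=6, p_0 = 6*1 + 0 = 6, q_0 = 6*0 + 1 = 1.
  i=1: a_1=26, p_1 = 26*6 + 1 = 157, q_1 = 26*1 + 0 = 26.
q_1 = 26 > 12, so the last convergent with denominator <= 12 is p_0/q_0 = 6/1.
The closest fraction with denominator <= 12 is either p_0/q_0 or the intermediate fraction (k*p_0 + p_{-1})/(k*q_0 + q_{-1}) with the largest k >= 1 whose denominator stays <= 12; these approach x as k grows, and every other convergent or intermediate fraction in range is farther away.
Largest k: floor((12 - q_{-1})/q_0) = floor((12 - 0)/1) = 12 (using the seeds p_{-1} = 1, q_{-1} = 0).
That gives (12*6 + 1)/(12*1 + 0) = 73/12.
Compare the errors: |x - 6/1| = |483*1 - 6*80|/(80*1) = 3/80, and |x - 73/12| = |483*12 - 73*80|/(80*12) = 44/960.
Cross-multiplying, 3*960 = 2880 < 3520 = 44*80, so 3/80 is smaller: the convergent 6/1 is closer to x than 73/12.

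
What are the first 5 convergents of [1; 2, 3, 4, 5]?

Using the convergent recurrence p_i = a_i*p_{i-1} + p_{i-2}, q_i = a_i*q_{i-1} + q_{i-2} with p_{-2}=0, p_{-1}=1, q_{-2}=1, q_{-1}=0:
  i=0: a_0=1, p_0 = 1*1 + 0 = 1, q_0 = 1*0 + 1 = 1.
  i=1: a_1=2, p_1 = 2*1 + 1 = 3, q_1 = 2*1 + 0 = 2.
  i=2: a_2=3, p_2 = 3*3 + 1 = 10, q_2 = 3*2 + 1 = 7.
  i=3: a_3=4, p_3 = 4*10 + 3 = 43, q_3 = 4*7 + 2 = 30.
  i=4: a_4=5, p_4 = 5*43 + 10 = 225, q_4 = 5*30 + 7 = 157.

1/1, 3/2, 10/7, 43/30, 225/157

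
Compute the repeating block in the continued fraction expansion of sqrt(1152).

[33; (1, 15, 1, 66)]

Write x_i = (sqrt(1152) + m_i)/d_i with (m_0, d_0) = (0, 1). a_0 = floor(sqrt(1152)) = 33, since 33^2 = 1089 <= 1152 < 1156 = 34^2.
Iterate m_{i+1} = d_i*a_i - m_i, d_{i+1} = (1152 - m_{i+1}^2)/d_i, a_{i+1} = floor((a_0 + m_{i+1})/d_{i+1}):
  m_1 = 1*33 - 0 = 33, d_1 = (1152 - 33^2)/1 = 63/1 = 63, a_1 = floor((33 + 33)/63) = 1.
  m_2 = 63*1 - 33 = 30, d_2 = (1152 - 30^2)/63 = 252/63 = 4, a_2 = floor((33 + 30)/4) = 15.
  m_3 = 4*15 - 30 = 30, d_3 = (1152 - 30^2)/4 = 252/4 = 63, a_3 = floor((33 + 30)/63) = 1.
  m_4 = 63*1 - 30 = 33, d_4 = (1152 - 33^2)/63 = 63/63 = 1, a_4 = floor((33 + 33)/1) = 66.
  m_5 = 1*66 - 33 = 33, d_5 = (1152 - 33^2)/1 = 63/1 = 63: (m_5, d_5) = (m_1, d_1) = (33, 63), so from here the quotients repeat a_1, ..., a_4; the period length is 4.
Hence the expansion of sqrt(1152) is a_0 = 33 followed by the repeating block 1, 15, 1, 66 (period 4).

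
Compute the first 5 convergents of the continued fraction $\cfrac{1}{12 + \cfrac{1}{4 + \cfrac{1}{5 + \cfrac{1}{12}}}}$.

Using the convergent recurrence p_i = a_i*p_{i-1} + p_{i-2}, q_i = a_i*q_{i-1} + q_{i-2} with p_{-2}=0, p_{-1}=1, q_{-2}=1, q_{-1}=0:
  i=0: a_0=0, p_0 = 0*1 + 0 = 0, q_0 = 0*0 + 1 = 1.
  i=1: a_1=12, p_1 = 12*0 + 1 = 1, q_1 = 12*1 + 0 = 12.
  i=2: a_2=4, p_2 = 4*1 + 0 = 4, q_2 = 4*12 + 1 = 49.
  i=3: a_3=5, p_3 = 5*4 + 1 = 21, q_3 = 5*49 + 12 = 257.
  i=4: a_4=12, p_4 = 12*21 + 4 = 256, q_4 = 12*257 + 49 = 3133.

0/1, 1/12, 4/49, 21/257, 256/3133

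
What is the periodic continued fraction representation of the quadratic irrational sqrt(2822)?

[53; (8, 6, 8, 106)]

Write x_i = (sqrt(2822) + m_i)/d_i with (m_0, d_0) = (0, 1). a_0 = floor(sqrt(2822)) = 53, since 53^2 = 2809 <= 2822 < 2916 = 54^2.
Iterate m_{i+1} = d_i*a_i - m_i, d_{i+1} = (2822 - m_{i+1}^2)/d_i, a_{i+1} = floor((a_0 + m_{i+1})/d_{i+1}):
  m_1 = 1*53 - 0 = 53, d_1 = (2822 - 53^2)/1 = 13/1 = 13, a_1 = floor((53 + 53)/13) = 8.
  m_2 = 13*8 - 53 = 51, d_2 = (2822 - 51^2)/13 = 221/13 = 17, a_2 = floor((53 + 51)/17) = 6.
  m_3 = 17*6 - 51 = 51, d_3 = (2822 - 51^2)/17 = 221/17 = 13, a_3 = floor((53 + 51)/13) = 8.
  m_4 = 13*8 - 51 = 53, d_4 = (2822 - 53^2)/13 = 13/13 = 1, a_4 = floor((53 + 53)/1) = 106.
  m_5 = 1*106 - 53 = 53, d_5 = (2822 - 53^2)/1 = 13/1 = 13: (m_5, d_5) = (m_1, d_1) = (53, 13), so from here the quotients repeat a_1, ..., a_4; the period length is 4.
Hence the expansion of sqrt(2822) is a_0 = 53 followed by the repeating block 8, 6, 8, 106 (period 4).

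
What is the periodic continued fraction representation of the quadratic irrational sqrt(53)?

Write x_i = (sqrt(53) + m_i)/d_i with (m_0, d_0) = (0, 1). a_0 = floor(sqrt(53)) = 7, since 7^2 = 49 <= 53 < 64 = 8^2.
Iterate m_{i+1} = d_i*a_i - m_i, d_{i+1} = (53 - m_{i+1}^2)/d_i, a_{i+1} = floor((a_0 + m_{i+1})/d_{i+1}):
  m_1 = 1*7 - 0 = 7, d_1 = (53 - 7^2)/1 = 4/1 = 4, a_1 = floor((7 + 7)/4) = 3.
  m_2 = 4*3 - 7 = 5, d_2 = (53 - 5^2)/4 = 28/4 = 7, a_2 = floor((7 + 5)/7) = 1.
  m_3 = 7*1 - 5 = 2, d_3 = (53 - 2^2)/7 = 49/7 = 7, a_3 = floor((7 + 2)/7) = 1.
  m_4 = 7*1 - 2 = 5, d_4 = (53 - 5^2)/7 = 28/7 = 4, a_4 = floor((7 + 5)/4) = 3.
  m_5 = 4*3 - 5 = 7, d_5 = (53 - 7^2)/4 = 4/4 = 1, a_5 = floor((7 + 7)/1) = 14.
  m_6 = 1*14 - 7 = 7, d_6 = (53 - 7^2)/1 = 4/1 = 4: (m_6, d_6) = (m_1, d_1) = (7, 4), so from here the quotients repeat a_1, ..., a_5; the period length is 5.
Hence the expansion of sqrt(53) is a_0 = 7 followed by the repeating block 3, 1, 1, 3, 14 (period 5).

[7; (3, 1, 1, 3, 14)]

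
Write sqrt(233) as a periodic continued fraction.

Write x_i = (sqrt(233) + m_i)/d_i with (m_0, d_0) = (0, 1). a_0 = floor(sqrt(233)) = 15, since 15^2 = 225 <= 233 < 256 = 16^2.
Iterate m_{i+1} = d_i*a_i - m_i, d_{i+1} = (233 - m_{i+1}^2)/d_i, a_{i+1} = floor((a_0 + m_{i+1})/d_{i+1}):
  m_1 = 1*15 - 0 = 15, d_1 = (233 - 15^2)/1 = 8/1 = 8, a_1 = floor((15 + 15)/8) = 3.
  m_2 = 8*3 - 15 = 9, d_2 = (233 - 9^2)/8 = 152/8 = 19, a_2 = floor((15 + 9)/19) = 1.
  m_3 = 19*1 - 9 = 10, d_3 = (233 - 10^2)/19 = 133/19 = 7, a_3 = floor((15 + 10)/7) = 3.
  m_4 = 7*3 - 10 = 11, d_4 = (233 - 11^2)/7 = 112/7 = 16, a_4 = floor((15 + 11)/16) = 1.
  m_5 = 16*1 - 11 = 5, d_5 = (233 - 5^2)/16 = 208/16 = 13, a_5 = floor((15 + 5)/13) = 1.
  m_6 = 13*1 - 5 = 8, d_6 = (233 - 8^2)/13 = 169/13 = 13, a_6 = floor((15 + 8)/13) = 1.
  m_7 = 13*1 - 8 = 5, d_7 = (233 - 5^2)/13 = 208/13 = 16, a_7 = floor((15 + 5)/16) = 1.
  m_8 = 16*1 - 5 = 11, d_8 = (233 - 11^2)/16 = 112/16 = 7, a_8 = floor((15 + 11)/7) = 3.
  m_9 = 7*3 - 11 = 10, d_9 = (233 - 10^2)/7 = 133/7 = 19, a_9 = floor((15 + 10)/19) = 1.
  m_10 = 19*1 - 10 = 9, d_10 = (233 - 9^2)/19 = 152/19 = 8, a_10 = floor((15 + 9)/8) = 3.
  m_11 = 8*3 - 9 = 15, d_11 = (233 - 15^2)/8 = 8/8 = 1, a_11 = floor((15 + 15)/1) = 30.
  m_12 = 1*30 - 15 = 15, d_12 = (233 - 15^2)/1 = 8/1 = 8: (m_12, d_12) = (m_1, d_1) = (15, 8), so from here the quotients repeat a_1, ..., a_11; the period length is 11.
Hence the expansion of sqrt(233) is a_0 = 15 followed by the repeating block 3, 1, 3, 1, 1, 1, 1, 3, 1, 3, 30 (period 11).

[15; (3, 1, 3, 1, 1, 1, 1, 3, 1, 3, 30)]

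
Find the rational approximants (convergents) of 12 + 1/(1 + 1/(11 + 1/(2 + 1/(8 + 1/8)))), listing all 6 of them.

12/1, 13/1, 155/12, 323/25, 2739/212, 22235/1721

Using the convergent recurrence p_i = a_i*p_{i-1} + p_{i-2}, q_i = a_i*q_{i-1} + q_{i-2} with p_{-2}=0, p_{-1}=1, q_{-2}=1, q_{-1}=0:
  i=0: a_0=12, p_0 = 12*1 + 0 = 12, q_0 = 12*0 + 1 = 1.
  i=1: a_1=1, p_1 = 1*12 + 1 = 13, q_1 = 1*1 + 0 = 1.
  i=2: a_2=11, p_2 = 11*13 + 12 = 155, q_2 = 11*1 + 1 = 12.
  i=3: a_3=2, p_3 = 2*155 + 13 = 323, q_3 = 2*12 + 1 = 25.
  i=4: a_4=8, p_4 = 8*323 + 155 = 2739, q_4 = 8*25 + 12 = 212.
  i=5: a_5=8, p_5 = 8*2739 + 323 = 22235, q_5 = 8*212 + 25 = 1721.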